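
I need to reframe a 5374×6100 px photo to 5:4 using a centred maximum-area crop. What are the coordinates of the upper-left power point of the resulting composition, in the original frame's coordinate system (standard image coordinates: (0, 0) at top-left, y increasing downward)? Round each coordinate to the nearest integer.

5374/6100 < 5/4, so the 5:4 crop keeps the full width 5374 and trims height to 5374 × 4/5 = 4299.20 px.
Top offset = (6100 − 4299.20)/2 = 900.40 px; left offset = 0.
Upper-left is one-third across and one-third down within the crop:
x = 0.00 + 1 × 5374.00/3 ≈ 1791; y = 900.40 + 1 × 4299.20/3 ≈ 2333.

(1791, 2333)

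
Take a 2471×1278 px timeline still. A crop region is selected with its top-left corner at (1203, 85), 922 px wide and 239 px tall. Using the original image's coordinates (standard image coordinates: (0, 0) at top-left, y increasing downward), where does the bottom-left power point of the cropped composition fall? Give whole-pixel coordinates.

(1510, 244)

One third of the crop width 922 is 307.33 px.
One third of the crop height 239 is 79.67 px.
The bottom-left point is one-third across and two-thirds down within the crop:
x = 1203 + 1 × 307.33 ≈ 1510; y = 85 + 2 × 79.67 ≈ 244.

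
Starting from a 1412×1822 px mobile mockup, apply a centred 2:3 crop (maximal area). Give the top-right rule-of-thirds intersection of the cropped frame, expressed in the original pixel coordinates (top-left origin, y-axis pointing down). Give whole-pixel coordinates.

x = 908 px, y = 607 px

1412/1822 > 2/3, so the 2:3 crop keeps the full height 1822 and trims width to 1822 × 2/3 = 1214.67 px.
Left offset = (1412 − 1214.67)/2 = 98.67 px; top offset = 0.
Top-right is two-thirds across and one-third down within the crop:
x = 98.67 + 2 × 1214.67/3 ≈ 908; y = 0.00 + 1 × 1822.00/3 ≈ 607.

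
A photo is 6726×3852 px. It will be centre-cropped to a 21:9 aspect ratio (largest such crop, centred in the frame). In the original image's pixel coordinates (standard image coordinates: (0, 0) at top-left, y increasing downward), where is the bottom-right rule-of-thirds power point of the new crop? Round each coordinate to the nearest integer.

(4484, 2406)

6726/3852 < 21/9, so the 21:9 crop keeps the full width 6726 and trims height to 6726 × 9/21 = 2882.57 px.
Top offset = (3852 − 2882.57)/2 = 484.71 px; left offset = 0.
Bottom-right is two-thirds across and two-thirds down within the crop:
x = 0.00 + 2 × 6726.00/3 ≈ 4484; y = 484.71 + 2 × 2882.57/3 ≈ 2406.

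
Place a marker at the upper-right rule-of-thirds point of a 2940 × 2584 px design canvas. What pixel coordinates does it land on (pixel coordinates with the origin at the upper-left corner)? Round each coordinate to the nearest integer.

The upper-right point sits two-thirds of the way across and one-third of the way down.
x = 2 × 2940/3 ≈ 1960; y = 1 × 2584/3 ≈ 861.

(1960, 861)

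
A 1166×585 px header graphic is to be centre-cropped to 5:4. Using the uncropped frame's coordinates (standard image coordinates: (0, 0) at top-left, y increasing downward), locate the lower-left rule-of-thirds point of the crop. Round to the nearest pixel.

(461, 390)

1166/585 > 5/4, so the 5:4 crop keeps the full height 585 and trims width to 585 × 5/4 = 731.25 px.
Left offset = (1166 − 731.25)/2 = 217.38 px; top offset = 0.
Lower-left is one-third across and two-thirds down within the crop:
x = 217.38 + 1 × 731.25/3 ≈ 461; y = 0.00 + 2 × 585.00/3 ≈ 390.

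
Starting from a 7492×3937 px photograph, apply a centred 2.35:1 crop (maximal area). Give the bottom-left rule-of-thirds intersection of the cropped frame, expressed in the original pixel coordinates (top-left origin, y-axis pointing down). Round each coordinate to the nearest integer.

7492/3937 < 2.35/1, so the 2.35:1 crop keeps the full width 7492 and trims height to 7492 × 1/2.35 = 3188.09 px.
Top offset = (3937 − 3188.09)/2 = 374.46 px; left offset = 0.
Bottom-left is one-third across and two-thirds down within the crop:
x = 0.00 + 1 × 7492.00/3 ≈ 2497; y = 374.46 + 2 × 3188.09/3 ≈ 2500.

x = 2497 px, y = 2500 px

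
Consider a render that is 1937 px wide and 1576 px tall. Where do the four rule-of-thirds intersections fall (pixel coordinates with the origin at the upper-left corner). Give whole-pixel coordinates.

(646, 525), (1291, 525), (646, 1051), (1291, 1051)

One third of 1937 is 645.67; one third of 1576 is 525.33.
Vertical third lines at x = 646 and x = 1291; horizontal third lines at y = 525 and y = 1051.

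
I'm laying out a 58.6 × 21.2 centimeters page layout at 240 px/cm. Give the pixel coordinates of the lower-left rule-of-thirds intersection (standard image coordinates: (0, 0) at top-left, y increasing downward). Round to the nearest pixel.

In pixels the canvas is 58.6 × 240 = 14064 wide and 21.2 × 240 = 5088 tall.
The lower-left point is one-third across and two-thirds down:
x = 1 × 14064/3 ≈ 4688; y = 2 × 5088/3 ≈ 3392.

(4688, 3392)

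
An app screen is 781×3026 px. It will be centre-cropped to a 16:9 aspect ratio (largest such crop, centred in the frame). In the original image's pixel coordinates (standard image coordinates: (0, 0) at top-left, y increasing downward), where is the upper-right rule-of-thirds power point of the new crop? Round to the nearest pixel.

781/3026 < 16/9, so the 16:9 crop keeps the full width 781 and trims height to 781 × 9/16 = 439.31 px.
Top offset = (3026 − 439.31)/2 = 1293.34 px; left offset = 0.
Upper-right is two-thirds across and one-third down within the crop:
x = 0.00 + 2 × 781.00/3 ≈ 521; y = 1293.34 + 1 × 439.31/3 ≈ 1440.

x = 521 px, y = 1440 px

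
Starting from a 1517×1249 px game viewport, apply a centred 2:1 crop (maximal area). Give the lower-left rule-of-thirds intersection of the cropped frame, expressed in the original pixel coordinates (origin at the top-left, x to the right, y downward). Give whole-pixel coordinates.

(506, 751)

1517/1249 < 2/1, so the 2:1 crop keeps the full width 1517 and trims height to 1517 × 1/2 = 758.50 px.
Top offset = (1249 − 758.50)/2 = 245.25 px; left offset = 0.
Lower-left is one-third across and two-thirds down within the crop:
x = 0.00 + 1 × 1517.00/3 ≈ 506; y = 245.25 + 2 × 758.50/3 ≈ 751.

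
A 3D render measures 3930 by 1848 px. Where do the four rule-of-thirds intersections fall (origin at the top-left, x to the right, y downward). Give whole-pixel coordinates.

(1310, 616), (2620, 616), (1310, 1232), (2620, 1232)

One third of 3930 is 1310; one third of 1848 is 616.
Vertical third lines at x = 1310 and x = 2620; horizontal third lines at y = 616 and y = 1232.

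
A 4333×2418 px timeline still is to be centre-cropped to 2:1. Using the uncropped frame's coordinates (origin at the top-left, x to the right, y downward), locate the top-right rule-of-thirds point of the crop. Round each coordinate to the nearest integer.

(2889, 848)

4333/2418 < 2/1, so the 2:1 crop keeps the full width 4333 and trims height to 4333 × 1/2 = 2166.50 px.
Top offset = (2418 − 2166.50)/2 = 125.75 px; left offset = 0.
Top-right is two-thirds across and one-third down within the crop:
x = 0.00 + 2 × 4333.00/3 ≈ 2889; y = 125.75 + 1 × 2166.50/3 ≈ 848.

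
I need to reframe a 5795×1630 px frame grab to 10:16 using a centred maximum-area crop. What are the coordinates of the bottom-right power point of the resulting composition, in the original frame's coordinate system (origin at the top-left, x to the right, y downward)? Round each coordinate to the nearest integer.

(3067, 1087)

5795/1630 > 10/16, so the 10:16 crop keeps the full height 1630 and trims width to 1630 × 10/16 = 1018.75 px.
Left offset = (5795 − 1018.75)/2 = 2388.12 px; top offset = 0.
Bottom-right is two-thirds across and two-thirds down within the crop:
x = 2388.12 + 2 × 1018.75/3 ≈ 3067; y = 0.00 + 2 × 1630.00/3 ≈ 1087.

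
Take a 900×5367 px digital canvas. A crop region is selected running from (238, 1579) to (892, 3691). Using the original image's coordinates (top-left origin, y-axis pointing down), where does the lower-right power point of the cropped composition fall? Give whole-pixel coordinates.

x = 674 px, y = 2987 px

Crop width = 892 − 238 = 654 px; one third is 218.00 px.
Crop height = 3691 − 1579 = 2112 px; one third is 704.00 px.
The lower-right point is two-thirds across and two-thirds down within the crop:
x = 238 + 2 × 218.00 ≈ 674; y = 1579 + 2 × 704.00 ≈ 2987.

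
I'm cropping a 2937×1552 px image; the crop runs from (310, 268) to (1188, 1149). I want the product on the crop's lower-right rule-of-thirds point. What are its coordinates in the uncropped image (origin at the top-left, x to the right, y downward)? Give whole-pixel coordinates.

Crop width = 1188 − 310 = 878 px; one third is 292.67 px.
Crop height = 1149 − 268 = 881 px; one third is 293.67 px.
The lower-right point is two-thirds across and two-thirds down within the crop:
x = 310 + 2 × 292.67 ≈ 895; y = 268 + 2 × 293.67 ≈ 855.

(895, 855)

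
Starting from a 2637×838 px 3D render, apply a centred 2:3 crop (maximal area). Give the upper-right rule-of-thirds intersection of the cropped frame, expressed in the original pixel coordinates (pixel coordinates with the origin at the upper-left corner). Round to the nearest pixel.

x = 1412 px, y = 279 px

2637/838 > 2/3, so the 2:3 crop keeps the full height 838 and trims width to 838 × 2/3 = 558.67 px.
Left offset = (2637 − 558.67)/2 = 1039.17 px; top offset = 0.
Upper-right is two-thirds across and one-third down within the crop:
x = 1039.17 + 2 × 558.67/3 ≈ 1412; y = 0.00 + 1 × 838.00/3 ≈ 279.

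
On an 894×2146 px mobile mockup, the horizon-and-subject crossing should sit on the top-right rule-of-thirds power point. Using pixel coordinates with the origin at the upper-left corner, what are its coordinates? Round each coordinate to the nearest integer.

The top-right point sits two-thirds of the way across and one-third of the way down.
x = 2 × 894/3 ≈ 596; y = 1 × 2146/3 ≈ 715.

x = 596 px, y = 715 px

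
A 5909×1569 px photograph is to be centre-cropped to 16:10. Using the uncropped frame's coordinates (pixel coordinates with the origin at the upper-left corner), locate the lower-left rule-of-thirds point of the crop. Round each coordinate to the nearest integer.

5909/1569 > 16/10, so the 16:10 crop keeps the full height 1569 and trims width to 1569 × 16/10 = 2510.40 px.
Left offset = (5909 − 2510.40)/2 = 1699.30 px; top offset = 0.
Lower-left is one-third across and two-thirds down within the crop:
x = 1699.30 + 1 × 2510.40/3 ≈ 2536; y = 0.00 + 2 × 1569.00/3 ≈ 1046.

x = 2536 px, y = 1046 px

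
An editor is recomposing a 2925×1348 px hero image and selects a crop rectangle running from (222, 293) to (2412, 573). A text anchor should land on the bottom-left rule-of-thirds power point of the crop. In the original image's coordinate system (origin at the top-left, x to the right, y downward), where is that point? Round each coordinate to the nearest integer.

Crop width = 2412 − 222 = 2190 px; one third is 730.00 px.
Crop height = 573 − 293 = 280 px; one third is 93.33 px.
The bottom-left point is one-third across and two-thirds down within the crop:
x = 222 + 1 × 730.00 ≈ 952; y = 293 + 2 × 93.33 ≈ 480.

x = 952 px, y = 480 px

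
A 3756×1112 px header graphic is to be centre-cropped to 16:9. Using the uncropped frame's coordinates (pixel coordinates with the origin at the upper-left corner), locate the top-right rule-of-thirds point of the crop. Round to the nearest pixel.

x = 2207 px, y = 371 px

3756/1112 > 16/9, so the 16:9 crop keeps the full height 1112 and trims width to 1112 × 16/9 = 1976.89 px.
Left offset = (3756 − 1976.89)/2 = 889.56 px; top offset = 0.
Top-right is two-thirds across and one-third down within the crop:
x = 889.56 + 2 × 1976.89/3 ≈ 2207; y = 0.00 + 1 × 1112.00/3 ≈ 371.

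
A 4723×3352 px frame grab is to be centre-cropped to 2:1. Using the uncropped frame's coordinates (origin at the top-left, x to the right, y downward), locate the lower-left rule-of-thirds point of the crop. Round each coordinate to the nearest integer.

(1574, 2070)

4723/3352 < 2/1, so the 2:1 crop keeps the full width 4723 and trims height to 4723 × 1/2 = 2361.50 px.
Top offset = (3352 − 2361.50)/2 = 495.25 px; left offset = 0.
Lower-left is one-third across and two-thirds down within the crop:
x = 0.00 + 1 × 4723.00/3 ≈ 1574; y = 495.25 + 2 × 2361.50/3 ≈ 2070.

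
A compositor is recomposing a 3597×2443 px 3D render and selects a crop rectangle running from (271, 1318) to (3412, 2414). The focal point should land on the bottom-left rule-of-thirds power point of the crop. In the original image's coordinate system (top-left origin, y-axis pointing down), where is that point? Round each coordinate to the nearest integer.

(1318, 2049)

Crop width = 3412 − 271 = 3141 px; one third is 1047.00 px.
Crop height = 2414 − 1318 = 1096 px; one third is 365.33 px.
The bottom-left point is one-third across and two-thirds down within the crop:
x = 271 + 1 × 1047.00 ≈ 1318; y = 1318 + 2 × 365.33 ≈ 2049.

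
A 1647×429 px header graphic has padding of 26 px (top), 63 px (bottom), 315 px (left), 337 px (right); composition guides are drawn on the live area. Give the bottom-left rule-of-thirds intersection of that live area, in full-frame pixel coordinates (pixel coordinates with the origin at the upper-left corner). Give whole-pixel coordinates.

x = 647 px, y = 253 px

Content width = 1647 − 315 − 337 = 995 px; content height = 429 − 26 − 63 = 340 px.
Bottom-left is one-third across and two-thirds down within the live area.
x = 315 + 1 × 995/3 = 315 + 331.67 ≈ 647
y = 26 + 2 × 340/3 = 26 + 226.67 ≈ 253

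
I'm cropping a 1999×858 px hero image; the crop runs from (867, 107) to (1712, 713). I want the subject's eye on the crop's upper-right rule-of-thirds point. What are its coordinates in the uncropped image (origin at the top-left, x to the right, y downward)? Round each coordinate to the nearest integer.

(1430, 309)

Crop width = 1712 − 867 = 845 px; one third is 281.67 px.
Crop height = 713 − 107 = 606 px; one third is 202.00 px.
The upper-right point is two-thirds across and one-third down within the crop:
x = 867 + 2 × 281.67 ≈ 1430; y = 107 + 1 × 202.00 ≈ 309.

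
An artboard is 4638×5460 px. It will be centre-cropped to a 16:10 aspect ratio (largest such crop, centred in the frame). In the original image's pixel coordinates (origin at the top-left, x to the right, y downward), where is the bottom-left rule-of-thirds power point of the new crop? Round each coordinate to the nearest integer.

4638/5460 < 16/10, so the 16:10 crop keeps the full width 4638 and trims height to 4638 × 10/16 = 2898.75 px.
Top offset = (5460 − 2898.75)/2 = 1280.62 px; left offset = 0.
Bottom-left is one-third across and two-thirds down within the crop:
x = 0.00 + 1 × 4638.00/3 ≈ 1546; y = 1280.62 + 2 × 2898.75/3 ≈ 3213.

(1546, 3213)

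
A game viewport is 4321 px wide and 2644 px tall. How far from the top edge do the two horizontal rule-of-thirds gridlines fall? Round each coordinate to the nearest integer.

881 px and 1763 px

2644 / 3 = 881.33, so the horizontal lines sit at one and two thirds of 2644.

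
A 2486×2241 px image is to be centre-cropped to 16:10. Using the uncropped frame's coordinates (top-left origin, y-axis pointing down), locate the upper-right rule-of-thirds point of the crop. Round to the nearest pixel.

x = 1657 px, y = 862 px

2486/2241 < 16/10, so the 16:10 crop keeps the full width 2486 and trims height to 2486 × 10/16 = 1553.75 px.
Top offset = (2241 − 1553.75)/2 = 343.62 px; left offset = 0.
Upper-right is two-thirds across and one-third down within the crop:
x = 0.00 + 2 × 2486.00/3 ≈ 1657; y = 343.62 + 1 × 1553.75/3 ≈ 862.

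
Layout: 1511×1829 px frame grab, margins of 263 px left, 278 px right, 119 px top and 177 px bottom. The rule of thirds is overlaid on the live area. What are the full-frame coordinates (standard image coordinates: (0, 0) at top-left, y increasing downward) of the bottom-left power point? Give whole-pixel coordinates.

(586, 1141)

Content width = 1511 − 263 − 278 = 970 px; content height = 1829 − 119 − 177 = 1533 px.
Bottom-left is one-third across and two-thirds down within the live area.
x = 263 + 1 × 970/3 = 263 + 323.33 ≈ 586
y = 119 + 2 × 1533/3 = 119 + 1022.00 ≈ 1141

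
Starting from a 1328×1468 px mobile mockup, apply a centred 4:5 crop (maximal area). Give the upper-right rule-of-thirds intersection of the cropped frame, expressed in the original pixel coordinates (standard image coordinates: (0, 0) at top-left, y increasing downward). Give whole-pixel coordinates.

1328/1468 > 4/5, so the 4:5 crop keeps the full height 1468 and trims width to 1468 × 4/5 = 1174.40 px.
Left offset = (1328 − 1174.40)/2 = 76.80 px; top offset = 0.
Upper-right is two-thirds across and one-third down within the crop:
x = 76.80 + 2 × 1174.40/3 ≈ 860; y = 0.00 + 1 × 1468.00/3 ≈ 489.

x = 860 px, y = 489 px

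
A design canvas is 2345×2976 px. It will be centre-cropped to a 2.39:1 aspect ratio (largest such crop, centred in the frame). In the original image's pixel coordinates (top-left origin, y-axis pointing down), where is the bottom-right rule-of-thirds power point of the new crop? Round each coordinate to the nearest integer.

2345/2976 < 2.39/1, so the 2.39:1 crop keeps the full width 2345 and trims height to 2345 × 1/2.39 = 981.17 px.
Top offset = (2976 − 981.17)/2 = 997.41 px; left offset = 0.
Bottom-right is two-thirds across and two-thirds down within the crop:
x = 0.00 + 2 × 2345.00/3 ≈ 1563; y = 997.41 + 2 × 981.17/3 ≈ 1652.

(1563, 1652)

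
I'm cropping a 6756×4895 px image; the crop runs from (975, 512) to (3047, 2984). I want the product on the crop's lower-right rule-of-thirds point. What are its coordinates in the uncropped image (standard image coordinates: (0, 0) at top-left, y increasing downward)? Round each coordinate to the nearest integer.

Crop width = 3047 − 975 = 2072 px; one third is 690.67 px.
Crop height = 2984 − 512 = 2472 px; one third is 824.00 px.
The lower-right point is two-thirds across and two-thirds down within the crop:
x = 975 + 2 × 690.67 ≈ 2356; y = 512 + 2 × 824.00 ≈ 2160.

x = 2356 px, y = 2160 px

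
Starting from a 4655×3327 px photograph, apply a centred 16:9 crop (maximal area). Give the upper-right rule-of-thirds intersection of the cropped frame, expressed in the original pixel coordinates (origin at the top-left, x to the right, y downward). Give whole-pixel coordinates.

x = 3103 px, y = 1227 px

4655/3327 < 16/9, so the 16:9 crop keeps the full width 4655 and trims height to 4655 × 9/16 = 2618.44 px.
Top offset = (3327 − 2618.44)/2 = 354.28 px; left offset = 0.
Upper-right is two-thirds across and one-third down within the crop:
x = 0.00 + 2 × 4655.00/3 ≈ 3103; y = 354.28 + 1 × 2618.44/3 ≈ 1227.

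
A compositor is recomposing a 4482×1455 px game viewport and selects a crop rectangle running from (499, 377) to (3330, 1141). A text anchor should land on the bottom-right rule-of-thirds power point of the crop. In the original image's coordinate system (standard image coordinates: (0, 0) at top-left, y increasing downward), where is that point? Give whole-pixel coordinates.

x = 2386 px, y = 886 px

Crop width = 3330 − 499 = 2831 px; one third is 943.67 px.
Crop height = 1141 − 377 = 764 px; one third is 254.67 px.
The bottom-right point is two-thirds across and two-thirds down within the crop:
x = 499 + 2 × 943.67 ≈ 2386; y = 377 + 2 × 254.67 ≈ 886.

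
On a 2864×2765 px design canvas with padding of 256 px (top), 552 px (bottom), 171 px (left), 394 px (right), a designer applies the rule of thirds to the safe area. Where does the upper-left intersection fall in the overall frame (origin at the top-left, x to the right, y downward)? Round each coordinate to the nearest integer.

x = 937 px, y = 908 px

Content width = 2864 − 171 − 394 = 2299 px; content height = 2765 − 256 − 552 = 1957 px.
Upper-left is one-third across and one-third down within the safe area.
x = 171 + 1 × 2299/3 = 171 + 766.33 ≈ 937
y = 256 + 1 × 1957/3 = 256 + 652.33 ≈ 908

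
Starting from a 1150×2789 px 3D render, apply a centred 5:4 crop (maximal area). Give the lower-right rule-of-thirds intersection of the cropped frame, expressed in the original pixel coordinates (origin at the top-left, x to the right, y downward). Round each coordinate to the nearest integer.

(767, 1548)

1150/2789 < 5/4, so the 5:4 crop keeps the full width 1150 and trims height to 1150 × 4/5 = 920.00 px.
Top offset = (2789 − 920.00)/2 = 934.50 px; left offset = 0.
Lower-right is two-thirds across and two-thirds down within the crop:
x = 0.00 + 2 × 1150.00/3 ≈ 767; y = 934.50 + 2 × 920.00/3 ≈ 1548.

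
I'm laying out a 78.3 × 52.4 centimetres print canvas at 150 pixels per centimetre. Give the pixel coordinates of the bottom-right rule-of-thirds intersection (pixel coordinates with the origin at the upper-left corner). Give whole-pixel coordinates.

In pixels the canvas is 78.3 × 150 = 11745 wide and 52.4 × 150 = 7860 tall.
The bottom-right point is two-thirds across and two-thirds down:
x = 2 × 11745/3 ≈ 7830; y = 2 × 7860/3 ≈ 5240.

x = 7830 px, y = 5240 px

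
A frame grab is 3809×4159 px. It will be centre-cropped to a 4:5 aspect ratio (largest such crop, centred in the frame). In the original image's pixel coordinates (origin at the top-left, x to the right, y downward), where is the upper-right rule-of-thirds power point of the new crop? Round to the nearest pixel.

3809/4159 > 4/5, so the 4:5 crop keeps the full height 4159 and trims width to 4159 × 4/5 = 3327.20 px.
Left offset = (3809 − 3327.20)/2 = 240.90 px; top offset = 0.
Upper-right is two-thirds across and one-third down within the crop:
x = 240.90 + 2 × 3327.20/3 ≈ 2459; y = 0.00 + 1 × 4159.00/3 ≈ 1386.

x = 2459 px, y = 1386 px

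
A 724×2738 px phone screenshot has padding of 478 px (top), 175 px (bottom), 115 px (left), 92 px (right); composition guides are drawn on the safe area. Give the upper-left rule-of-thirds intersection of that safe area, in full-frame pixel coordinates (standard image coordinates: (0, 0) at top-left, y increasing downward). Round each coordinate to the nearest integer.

(287, 1173)

Content width = 724 − 115 − 92 = 517 px; content height = 2738 − 478 − 175 = 2085 px.
Upper-left is one-third across and one-third down within the safe area.
x = 115 + 1 × 517/3 = 115 + 172.33 ≈ 287
y = 478 + 1 × 2085/3 = 478 + 695.00 ≈ 1173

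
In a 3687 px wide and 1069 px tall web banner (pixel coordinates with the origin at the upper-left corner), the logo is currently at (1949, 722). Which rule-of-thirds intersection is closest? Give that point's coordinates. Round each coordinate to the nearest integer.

Third lines: x ∈ {1229, 2458}, y ∈ {356, 713}.
1949 is closer to x = 2458; 722 is closer to y = 713.
So the nearest intersection is the lower-right power point.

(2458, 713)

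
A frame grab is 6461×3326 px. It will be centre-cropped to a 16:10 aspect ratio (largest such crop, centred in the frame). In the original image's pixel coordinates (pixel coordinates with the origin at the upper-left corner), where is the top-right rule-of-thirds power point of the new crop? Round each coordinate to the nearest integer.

x = 4117 px, y = 1109 px

6461/3326 > 16/10, so the 16:10 crop keeps the full height 3326 and trims width to 3326 × 16/10 = 5321.60 px.
Left offset = (6461 − 5321.60)/2 = 569.70 px; top offset = 0.
Top-right is two-thirds across and one-third down within the crop:
x = 569.70 + 2 × 5321.60/3 ≈ 4117; y = 0.00 + 1 × 3326.00/3 ≈ 1109.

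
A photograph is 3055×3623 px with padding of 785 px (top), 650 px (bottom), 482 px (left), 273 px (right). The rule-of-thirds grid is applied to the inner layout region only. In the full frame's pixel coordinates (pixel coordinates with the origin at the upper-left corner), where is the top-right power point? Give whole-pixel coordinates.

Content width = 3055 − 482 − 273 = 2300 px; content height = 3623 − 785 − 650 = 2188 px.
Top-right is two-thirds across and one-third down within the inner layout region.
x = 482 + 2 × 2300/3 = 482 + 1533.33 ≈ 2015
y = 785 + 1 × 2188/3 = 785 + 729.33 ≈ 1514

x = 2015 px, y = 1514 px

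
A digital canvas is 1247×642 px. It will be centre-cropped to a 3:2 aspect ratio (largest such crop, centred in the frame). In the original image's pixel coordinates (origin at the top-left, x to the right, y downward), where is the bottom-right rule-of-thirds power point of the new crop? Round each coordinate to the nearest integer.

(784, 428)

1247/642 > 3/2, so the 3:2 crop keeps the full height 642 and trims width to 642 × 3/2 = 963.00 px.
Left offset = (1247 − 963.00)/2 = 142.00 px; top offset = 0.
Bottom-right is two-thirds across and two-thirds down within the crop:
x = 142.00 + 2 × 963.00/3 ≈ 784; y = 0.00 + 2 × 642.00/3 ≈ 428.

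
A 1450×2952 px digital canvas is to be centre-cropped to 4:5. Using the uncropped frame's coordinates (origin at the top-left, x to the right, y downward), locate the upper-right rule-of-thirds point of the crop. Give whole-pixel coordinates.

(967, 1174)

1450/2952 < 4/5, so the 4:5 crop keeps the full width 1450 and trims height to 1450 × 5/4 = 1812.50 px.
Top offset = (2952 − 1812.50)/2 = 569.75 px; left offset = 0.
Upper-right is two-thirds across and one-third down within the crop:
x = 0.00 + 2 × 1450.00/3 ≈ 967; y = 569.75 + 1 × 1812.50/3 ≈ 1174.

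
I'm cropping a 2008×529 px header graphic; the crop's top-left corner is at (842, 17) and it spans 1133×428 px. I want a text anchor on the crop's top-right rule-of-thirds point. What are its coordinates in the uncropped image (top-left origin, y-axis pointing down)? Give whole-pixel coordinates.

x = 1597 px, y = 160 px

One third of the crop width 1133 is 377.67 px.
One third of the crop height 428 is 142.67 px.
The top-right point is two-thirds across and one-third down within the crop:
x = 842 + 2 × 377.67 ≈ 1597; y = 17 + 1 × 142.67 ≈ 160.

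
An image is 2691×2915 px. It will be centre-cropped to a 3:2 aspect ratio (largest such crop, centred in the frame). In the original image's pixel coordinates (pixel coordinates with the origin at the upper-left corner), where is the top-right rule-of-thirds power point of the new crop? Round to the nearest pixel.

(1794, 1159)

2691/2915 < 3/2, so the 3:2 crop keeps the full width 2691 and trims height to 2691 × 2/3 = 1794.00 px.
Top offset = (2915 − 1794.00)/2 = 560.50 px; left offset = 0.
Top-right is two-thirds across and one-third down within the crop:
x = 0.00 + 2 × 2691.00/3 ≈ 1794; y = 560.50 + 1 × 1794.00/3 ≈ 1159.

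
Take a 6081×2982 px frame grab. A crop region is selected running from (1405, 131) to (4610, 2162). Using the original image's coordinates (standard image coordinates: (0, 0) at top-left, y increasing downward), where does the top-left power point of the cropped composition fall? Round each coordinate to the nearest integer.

Crop width = 4610 − 1405 = 3205 px; one third is 1068.33 px.
Crop height = 2162 − 131 = 2031 px; one third is 677.00 px.
The top-left point is one-third across and one-third down within the crop:
x = 1405 + 1 × 1068.33 ≈ 2473; y = 131 + 1 × 677.00 ≈ 808.

x = 2473 px, y = 808 px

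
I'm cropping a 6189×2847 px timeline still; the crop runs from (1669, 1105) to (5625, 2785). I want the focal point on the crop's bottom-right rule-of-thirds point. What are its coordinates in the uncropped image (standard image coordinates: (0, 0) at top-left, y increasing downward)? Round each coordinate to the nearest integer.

Crop width = 5625 − 1669 = 3956 px; one third is 1318.67 px.
Crop height = 2785 − 1105 = 1680 px; one third is 560.00 px.
The bottom-right point is two-thirds across and two-thirds down within the crop:
x = 1669 + 2 × 1318.67 ≈ 4306; y = 1105 + 2 × 560.00 ≈ 2225.

(4306, 2225)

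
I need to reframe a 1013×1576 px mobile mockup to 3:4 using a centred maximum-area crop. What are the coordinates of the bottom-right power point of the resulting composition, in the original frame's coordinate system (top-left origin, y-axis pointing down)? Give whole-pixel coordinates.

1013/1576 < 3/4, so the 3:4 crop keeps the full width 1013 and trims height to 1013 × 4/3 = 1350.67 px.
Top offset = (1576 − 1350.67)/2 = 112.67 px; left offset = 0.
Bottom-right is two-thirds across and two-thirds down within the crop:
x = 0.00 + 2 × 1013.00/3 ≈ 675; y = 112.67 + 2 × 1350.67/3 ≈ 1013.

x = 675 px, y = 1013 px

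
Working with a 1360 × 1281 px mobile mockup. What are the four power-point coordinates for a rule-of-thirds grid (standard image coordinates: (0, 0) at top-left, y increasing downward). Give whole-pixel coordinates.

One third of 1360 is 453.33; one third of 1281 is 427.
Vertical third lines at x = 453 and x = 907; horizontal third lines at y = 427 and y = 854.

(453, 427), (907, 427), (453, 854), (907, 854)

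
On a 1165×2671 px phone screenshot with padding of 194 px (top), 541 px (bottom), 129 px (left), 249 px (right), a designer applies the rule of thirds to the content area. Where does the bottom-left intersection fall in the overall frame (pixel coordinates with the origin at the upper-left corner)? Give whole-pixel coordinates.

Content width = 1165 − 129 − 249 = 787 px; content height = 2671 − 194 − 541 = 1936 px.
Bottom-left is one-third across and two-thirds down within the content area.
x = 129 + 1 × 787/3 = 129 + 262.33 ≈ 391
y = 194 + 2 × 1936/3 = 194 + 1290.67 ≈ 1485

(391, 1485)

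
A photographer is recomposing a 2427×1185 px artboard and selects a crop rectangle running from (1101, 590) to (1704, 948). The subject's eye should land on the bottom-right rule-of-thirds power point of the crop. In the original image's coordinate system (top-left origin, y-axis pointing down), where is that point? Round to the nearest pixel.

Crop width = 1704 − 1101 = 603 px; one third is 201.00 px.
Crop height = 948 − 590 = 358 px; one third is 119.33 px.
The bottom-right point is two-thirds across and two-thirds down within the crop:
x = 1101 + 2 × 201.00 ≈ 1503; y = 590 + 2 × 119.33 ≈ 829.

x = 1503 px, y = 829 px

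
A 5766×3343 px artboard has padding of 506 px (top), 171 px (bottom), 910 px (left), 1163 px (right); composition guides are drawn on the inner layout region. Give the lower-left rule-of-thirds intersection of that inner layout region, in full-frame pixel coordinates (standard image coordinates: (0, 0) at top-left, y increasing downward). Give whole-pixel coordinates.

Content width = 5766 − 910 − 1163 = 3693 px; content height = 3343 − 506 − 171 = 2666 px.
Lower-left is one-third across and two-thirds down within the inner layout region.
x = 910 + 1 × 3693/3 = 910 + 1231.00 ≈ 2141
y = 506 + 2 × 2666/3 = 506 + 1777.33 ≈ 2283

(2141, 2283)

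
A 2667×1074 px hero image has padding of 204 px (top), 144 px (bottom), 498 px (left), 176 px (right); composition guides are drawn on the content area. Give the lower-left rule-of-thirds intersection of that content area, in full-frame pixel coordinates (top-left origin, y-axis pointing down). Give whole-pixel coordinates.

(1162, 688)

Content width = 2667 − 498 − 176 = 1993 px; content height = 1074 − 204 − 144 = 726 px.
Lower-left is one-third across and two-thirds down within the content area.
x = 498 + 1 × 1993/3 = 498 + 664.33 ≈ 1162
y = 204 + 2 × 726/3 = 204 + 484.00 ≈ 688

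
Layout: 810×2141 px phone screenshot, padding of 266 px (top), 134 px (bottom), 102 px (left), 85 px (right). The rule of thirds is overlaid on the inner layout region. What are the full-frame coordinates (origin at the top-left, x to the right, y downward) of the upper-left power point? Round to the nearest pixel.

Content width = 810 − 102 − 85 = 623 px; content height = 2141 − 266 − 134 = 1741 px.
Upper-left is one-third across and one-third down within the inner layout region.
x = 102 + 1 × 623/3 = 102 + 207.67 ≈ 310
y = 266 + 1 × 1741/3 = 266 + 580.33 ≈ 846

(310, 846)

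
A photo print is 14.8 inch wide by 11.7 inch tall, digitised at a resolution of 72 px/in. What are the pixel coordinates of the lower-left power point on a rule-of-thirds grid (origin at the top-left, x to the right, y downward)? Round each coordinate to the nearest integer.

In pixels the canvas is 14.8 × 72 = 1065.6 wide and 11.7 × 72 = 842.4 tall.
The lower-left point is one-third across and two-thirds down:
x = 1 × 1065.6/3 ≈ 355; y = 2 × 842.4/3 ≈ 562.

x = 355 px, y = 562 px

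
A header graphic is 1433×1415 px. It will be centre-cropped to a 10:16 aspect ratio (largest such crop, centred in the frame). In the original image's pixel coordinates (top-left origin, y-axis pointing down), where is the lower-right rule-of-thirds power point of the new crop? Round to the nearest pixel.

x = 864 px, y = 943 px

1433/1415 > 10/16, so the 10:16 crop keeps the full height 1415 and trims width to 1415 × 10/16 = 884.38 px.
Left offset = (1433 − 884.38)/2 = 274.31 px; top offset = 0.
Lower-right is two-thirds across and two-thirds down within the crop:
x = 274.31 + 2 × 884.38/3 ≈ 864; y = 0.00 + 2 × 1415.00/3 ≈ 943.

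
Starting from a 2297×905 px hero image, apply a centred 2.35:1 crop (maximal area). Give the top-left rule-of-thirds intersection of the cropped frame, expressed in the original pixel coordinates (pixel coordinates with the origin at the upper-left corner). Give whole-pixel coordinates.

2297/905 > 2.35/1, so the 2.35:1 crop keeps the full height 905 and trims width to 905 × 2.35/1 = 2126.75 px.
Left offset = (2297 − 2126.75)/2 = 85.12 px; top offset = 0.
Top-left is one-third across and one-third down within the crop:
x = 85.12 + 1 × 2126.75/3 ≈ 794; y = 0.00 + 1 × 905.00/3 ≈ 302.

(794, 302)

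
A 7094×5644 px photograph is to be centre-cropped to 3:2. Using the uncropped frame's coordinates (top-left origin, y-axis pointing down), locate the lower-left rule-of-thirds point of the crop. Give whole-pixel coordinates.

x = 2365 px, y = 3610 px

7094/5644 < 3/2, so the 3:2 crop keeps the full width 7094 and trims height to 7094 × 2/3 = 4729.33 px.
Top offset = (5644 − 4729.33)/2 = 457.33 px; left offset = 0.
Lower-left is one-third across and two-thirds down within the crop:
x = 0.00 + 1 × 7094.00/3 ≈ 2365; y = 457.33 + 2 × 4729.33/3 ≈ 3610.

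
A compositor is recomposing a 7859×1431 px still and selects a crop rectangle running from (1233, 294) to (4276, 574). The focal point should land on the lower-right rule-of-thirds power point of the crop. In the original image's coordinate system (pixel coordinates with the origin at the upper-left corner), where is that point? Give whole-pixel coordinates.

Crop width = 4276 − 1233 = 3043 px; one third is 1014.33 px.
Crop height = 574 − 294 = 280 px; one third is 93.33 px.
The lower-right point is two-thirds across and two-thirds down within the crop:
x = 1233 + 2 × 1014.33 ≈ 3262; y = 294 + 2 × 93.33 ≈ 481.

x = 3262 px, y = 481 px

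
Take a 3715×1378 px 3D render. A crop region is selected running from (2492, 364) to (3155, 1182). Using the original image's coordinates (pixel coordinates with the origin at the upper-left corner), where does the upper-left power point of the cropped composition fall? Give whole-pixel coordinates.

Crop width = 3155 − 2492 = 663 px; one third is 221.00 px.
Crop height = 1182 − 364 = 818 px; one third is 272.67 px.
The upper-left point is one-third across and one-third down within the crop:
x = 2492 + 1 × 221.00 ≈ 2713; y = 364 + 1 × 272.67 ≈ 637.

x = 2713 px, y = 637 px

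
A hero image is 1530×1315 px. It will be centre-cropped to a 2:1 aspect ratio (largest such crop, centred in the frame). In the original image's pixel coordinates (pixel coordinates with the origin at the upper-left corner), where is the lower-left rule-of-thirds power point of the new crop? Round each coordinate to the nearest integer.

1530/1315 < 2/1, so the 2:1 crop keeps the full width 1530 and trims height to 1530 × 1/2 = 765.00 px.
Top offset = (1315 − 765.00)/2 = 275.00 px; left offset = 0.
Lower-left is one-third across and two-thirds down within the crop:
x = 0.00 + 1 × 1530.00/3 ≈ 510; y = 275.00 + 2 × 765.00/3 ≈ 785.

(510, 785)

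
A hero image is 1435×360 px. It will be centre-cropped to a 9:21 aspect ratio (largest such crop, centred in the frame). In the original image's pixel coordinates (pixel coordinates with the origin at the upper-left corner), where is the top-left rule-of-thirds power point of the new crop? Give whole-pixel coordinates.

1435/360 > 9/21, so the 9:21 crop keeps the full height 360 and trims width to 360 × 9/21 = 154.29 px.
Left offset = (1435 − 154.29)/2 = 640.36 px; top offset = 0.
Top-left is one-third across and one-third down within the crop:
x = 640.36 + 1 × 154.29/3 ≈ 692; y = 0.00 + 1 × 360.00/3 ≈ 120.

x = 692 px, y = 120 px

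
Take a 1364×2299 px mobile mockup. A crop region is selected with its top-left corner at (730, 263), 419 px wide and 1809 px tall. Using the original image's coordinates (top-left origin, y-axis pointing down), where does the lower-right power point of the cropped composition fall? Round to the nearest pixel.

One third of the crop width 419 is 139.67 px.
One third of the crop height 1809 is 603.00 px.
The lower-right point is two-thirds across and two-thirds down within the crop:
x = 730 + 2 × 139.67 ≈ 1009; y = 263 + 2 × 603.00 ≈ 1469.

x = 1009 px, y = 1469 px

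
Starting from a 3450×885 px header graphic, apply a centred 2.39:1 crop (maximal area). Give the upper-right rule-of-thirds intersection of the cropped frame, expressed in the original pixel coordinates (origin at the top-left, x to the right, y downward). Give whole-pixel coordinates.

3450/885 > 2.39/1, so the 2.39:1 crop keeps the full height 885 and trims width to 885 × 2.39/1 = 2115.15 px.
Left offset = (3450 − 2115.15)/2 = 667.42 px; top offset = 0.
Upper-right is two-thirds across and one-third down within the crop:
x = 667.42 + 2 × 2115.15/3 ≈ 2078; y = 0.00 + 1 × 885.00/3 ≈ 295.

x = 2078 px, y = 295 px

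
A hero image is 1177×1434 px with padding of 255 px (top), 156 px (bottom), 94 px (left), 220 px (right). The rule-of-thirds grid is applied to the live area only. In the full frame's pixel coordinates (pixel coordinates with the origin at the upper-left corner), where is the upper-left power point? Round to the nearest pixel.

Content width = 1177 − 94 − 220 = 863 px; content height = 1434 − 255 − 156 = 1023 px.
Upper-left is one-third across and one-third down within the live area.
x = 94 + 1 × 863/3 = 94 + 287.67 ≈ 382
y = 255 + 1 × 1023/3 = 255 + 341.00 ≈ 596

(382, 596)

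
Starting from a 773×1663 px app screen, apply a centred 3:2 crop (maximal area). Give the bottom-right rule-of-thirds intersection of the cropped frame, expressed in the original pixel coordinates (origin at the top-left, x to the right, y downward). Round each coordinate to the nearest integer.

x = 515 px, y = 917 px

773/1663 < 3/2, so the 3:2 crop keeps the full width 773 and trims height to 773 × 2/3 = 515.33 px.
Top offset = (1663 − 515.33)/2 = 573.83 px; left offset = 0.
Bottom-right is two-thirds across and two-thirds down within the crop:
x = 0.00 + 2 × 773.00/3 ≈ 515; y = 573.83 + 2 × 515.33/3 ≈ 917.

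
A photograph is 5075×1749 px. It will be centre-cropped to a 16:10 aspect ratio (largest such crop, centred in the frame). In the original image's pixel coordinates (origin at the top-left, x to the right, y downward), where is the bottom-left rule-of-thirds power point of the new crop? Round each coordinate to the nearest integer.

(2071, 1166)

5075/1749 > 16/10, so the 16:10 crop keeps the full height 1749 and trims width to 1749 × 16/10 = 2798.40 px.
Left offset = (5075 − 2798.40)/2 = 1138.30 px; top offset = 0.
Bottom-left is one-third across and two-thirds down within the crop:
x = 1138.30 + 1 × 2798.40/3 ≈ 2071; y = 0.00 + 2 × 1749.00/3 ≈ 1166.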